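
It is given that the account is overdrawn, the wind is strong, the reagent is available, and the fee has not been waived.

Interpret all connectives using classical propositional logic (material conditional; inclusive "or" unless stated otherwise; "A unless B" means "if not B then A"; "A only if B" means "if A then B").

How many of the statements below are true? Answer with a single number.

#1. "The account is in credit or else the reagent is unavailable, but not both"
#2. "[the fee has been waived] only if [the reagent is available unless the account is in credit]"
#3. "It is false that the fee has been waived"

Let P = "the account is overdrawn" (T), R = "the reagent is available" (T), S = "the fee has been waived" (F).

#1: Parsed as ~P xor ~R

~P = ~T = F
~R = ~T = F
~P xor ~R = F xor F = F
So #1 is false.

#2: This is S -> (R | ~P).

~P = ~T = F
R | ~P = T | F = T
S -> (R | ~P) = F -> T = T
Hence #2 is true.

#3: Formalization: ~S

~S = ~F = T
So #3 is true.

2 of the 3 statements are true.

2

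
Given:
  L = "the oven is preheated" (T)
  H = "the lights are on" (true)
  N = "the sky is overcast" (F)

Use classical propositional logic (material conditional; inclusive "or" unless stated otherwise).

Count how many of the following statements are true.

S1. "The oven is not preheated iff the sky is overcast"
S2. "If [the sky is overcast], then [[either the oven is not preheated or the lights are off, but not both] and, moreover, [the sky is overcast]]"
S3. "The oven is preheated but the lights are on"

S1: In symbols: not L iff N

not L = not True = False
not L iff N = False iff False = True
Hence S1 is true.

S2: In symbols: N -> ((not L xor not H) and N)

not L = not True = False
not H = not True = False
not L xor not H = False xor False = False
(not L xor not H) and N = False and False = False
N -> ((not L xor not H) and N) = False -> False = True
So S2 is true.

S3: Parsed as L and H

L and H = True and True = True
So S3 is true.

Count: 3.

3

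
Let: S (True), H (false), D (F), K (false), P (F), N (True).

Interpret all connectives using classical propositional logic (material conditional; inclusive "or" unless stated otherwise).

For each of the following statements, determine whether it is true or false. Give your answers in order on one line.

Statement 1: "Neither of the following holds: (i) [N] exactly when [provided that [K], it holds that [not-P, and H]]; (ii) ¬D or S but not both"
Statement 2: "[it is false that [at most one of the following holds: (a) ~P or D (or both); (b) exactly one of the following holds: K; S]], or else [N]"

Statement 1 F / Statement 2 T

Statement 1: Formalization: (N iff (K -> (not P and H))) nor (not D xor S)

not P = not False = True
not P and H = True and False = False
K -> (not P and H) = False -> False = True
N iff (K -> (not P and H)) = True iff True = True
not D = not False = True
not D xor S = True xor True = False
(N iff (K -> (not P and H))) nor (not D xor S) = True nor False = False
Thus Statement 1 is false.

Statement 2: This is not ((not P or D) nand (K xor S)) or N.

not P = not False = True
not P or D = True or False = True
K xor S = False xor True = True
(not P or D) nand (K xor S) = True nand True = False
not ((not P or D) nand (K xor S)) = not False = True
not ((not P or D) nand (K xor S)) or N = True or True = True
Thus Statement 2 is true.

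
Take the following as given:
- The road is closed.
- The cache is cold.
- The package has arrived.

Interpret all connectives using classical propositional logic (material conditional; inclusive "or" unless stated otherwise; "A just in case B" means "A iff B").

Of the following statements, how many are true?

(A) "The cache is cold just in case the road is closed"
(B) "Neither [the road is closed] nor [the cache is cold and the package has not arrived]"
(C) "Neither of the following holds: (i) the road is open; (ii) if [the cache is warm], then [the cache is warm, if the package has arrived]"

Let Q = "the cache is warm" (False), P = "the road is closed" (True), R = "the package has arrived" (True).

(A): In symbols: not Q iff P

not Q = not False = True
not Q iff P = True iff True = True
So (A) is true.

(B): This is P nor (not Q and not R).

not Q = not False = True
not R = not True = False
not Q and not R = True and False = False
P nor (not Q and not R) = True nor False = False
Hence (B) is false.

(C): This is not P nor (Q -> (R -> Q)).

not P = not True = False
R -> Q = True -> False = False
Q -> (R -> Q) = False -> False = True
not P nor (Q -> (R -> Q)) = False nor True = False
So (C) is false.

1 of the 3 statements is true ((A)).

1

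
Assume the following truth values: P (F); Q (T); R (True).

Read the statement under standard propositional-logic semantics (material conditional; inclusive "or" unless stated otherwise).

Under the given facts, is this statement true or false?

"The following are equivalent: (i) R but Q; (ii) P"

False.

Values: R=T, Q=T, P=F.
In symbols: (R & Q) <-> P

R & Q = T & T = T
(R & Q) <-> P = T <-> F = F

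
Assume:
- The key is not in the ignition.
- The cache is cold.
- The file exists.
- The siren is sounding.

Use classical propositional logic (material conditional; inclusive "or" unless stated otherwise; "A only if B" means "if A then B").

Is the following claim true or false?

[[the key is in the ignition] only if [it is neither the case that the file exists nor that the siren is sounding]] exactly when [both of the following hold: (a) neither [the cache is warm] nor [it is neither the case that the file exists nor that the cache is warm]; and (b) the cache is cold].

Let P = "the key is in the ignition" (False), R = "the file exists" (True), S = "the siren is sounding" (True), Q = "the cache is warm" (False).
Formalization: (P -> (R nor S)) iff ((Q nor (R nor Q)) and not Q)

R nor S = True nor True = False
P -> (R nor S) = False -> False = True
R nor Q = True nor False = False
Q nor (R nor Q) = False nor False = True
not Q = not False = True
(Q nor (R nor Q)) and not Q = True and True = True
(P -> (R nor S)) iff ((Q nor (R nor Q)) and not Q) = True iff True = True

True.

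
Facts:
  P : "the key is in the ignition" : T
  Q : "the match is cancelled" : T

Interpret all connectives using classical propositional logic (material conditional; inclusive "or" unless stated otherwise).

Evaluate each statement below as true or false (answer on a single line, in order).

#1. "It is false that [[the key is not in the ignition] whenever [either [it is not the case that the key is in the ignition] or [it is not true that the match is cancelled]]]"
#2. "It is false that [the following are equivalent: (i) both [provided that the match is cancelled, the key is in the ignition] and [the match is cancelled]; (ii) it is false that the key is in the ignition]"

#1: Parsed as ¬((¬P ∨ ¬Q) → ¬P)

¬P = ¬T = F
¬Q = ¬T = F
¬P ∨ ¬Q = F ∨ F = F
¬P = ¬T = F
(¬P ∨ ¬Q) → ¬P = F → F = T
¬((¬P ∨ ¬Q) → ¬P) = ¬T = F
Thus #1 is false.

#2: Parsed as ¬(((Q → P) ∧ Q) ↔ ¬P)

Q → P = T → T = T
(Q → P) ∧ Q = T ∧ T = T
¬P = ¬T = F
((Q → P) ∧ Q) ↔ ¬P = T ↔ F = F
¬(((Q → P) ∧ Q) ↔ ¬P) = ¬F = T
So #2 is true.

#1 F; #2 T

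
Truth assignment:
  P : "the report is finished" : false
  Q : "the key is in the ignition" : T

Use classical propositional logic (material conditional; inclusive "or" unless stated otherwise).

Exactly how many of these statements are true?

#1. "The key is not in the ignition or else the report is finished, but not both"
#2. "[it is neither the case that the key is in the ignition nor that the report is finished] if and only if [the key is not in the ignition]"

1

#1: Formalization: not Q xor P

not Q = not True = False
not Q xor P = False xor False = False
So #1 is false.

#2: Formalization: (Q nor P) iff not Q

Q nor P = True nor False = False
not Q = not True = False
(Q nor P) iff not Q = False iff False = True
Hence #2 is true.

True statements: 1.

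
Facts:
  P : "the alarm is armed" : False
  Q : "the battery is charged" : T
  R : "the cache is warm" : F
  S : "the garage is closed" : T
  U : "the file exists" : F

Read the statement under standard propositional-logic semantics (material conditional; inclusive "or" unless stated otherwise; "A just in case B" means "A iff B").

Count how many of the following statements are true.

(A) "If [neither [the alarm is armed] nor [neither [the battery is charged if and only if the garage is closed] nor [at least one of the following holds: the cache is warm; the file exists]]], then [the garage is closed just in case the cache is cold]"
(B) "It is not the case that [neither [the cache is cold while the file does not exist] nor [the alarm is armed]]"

(A): Parsed as (P nor ((Q <-> S) nor (R | U))) -> (S <-> ~R)

Q <-> S = T <-> T = T
R | U = F | F = F
(Q <-> S) nor (R | U) = T nor F = F
P nor ((Q <-> S) nor (R | U)) = F nor F = T
~R = ~F = T
S <-> ~R = T <-> T = T
(P nor ((Q <-> S) nor (R | U))) -> (S <-> ~R) = T -> T = T
Thus (A) is true.

(B): This is ~((~R & ~U) nor P).

~R = ~F = T
~U = ~F = T
~R & ~U = T & T = T
(~R & ~U) nor P = T nor F = F
~((~R & ~U) nor P) = ~F = T
Hence (B) is true.

Count: 2.

2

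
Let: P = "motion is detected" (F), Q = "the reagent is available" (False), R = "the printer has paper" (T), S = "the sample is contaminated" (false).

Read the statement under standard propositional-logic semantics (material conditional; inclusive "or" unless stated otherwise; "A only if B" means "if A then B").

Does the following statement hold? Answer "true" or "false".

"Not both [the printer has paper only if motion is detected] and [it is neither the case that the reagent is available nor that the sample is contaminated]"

Values: R=T, P=F, Q=F, S=F.
Parsed as (R → P) ↑ (Q ↓ S)

R → P = T → F = F
Q ↓ S = F ↓ F = T
(R → P) ↑ (Q ↓ S) = F ↑ T = T

True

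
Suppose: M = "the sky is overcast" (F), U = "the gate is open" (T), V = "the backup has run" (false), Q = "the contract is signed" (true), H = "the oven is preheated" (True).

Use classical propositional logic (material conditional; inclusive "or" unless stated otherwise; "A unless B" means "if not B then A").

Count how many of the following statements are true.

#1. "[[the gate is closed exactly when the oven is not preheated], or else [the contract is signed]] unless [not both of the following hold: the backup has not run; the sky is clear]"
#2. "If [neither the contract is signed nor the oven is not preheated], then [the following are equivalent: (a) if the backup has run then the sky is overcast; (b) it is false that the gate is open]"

2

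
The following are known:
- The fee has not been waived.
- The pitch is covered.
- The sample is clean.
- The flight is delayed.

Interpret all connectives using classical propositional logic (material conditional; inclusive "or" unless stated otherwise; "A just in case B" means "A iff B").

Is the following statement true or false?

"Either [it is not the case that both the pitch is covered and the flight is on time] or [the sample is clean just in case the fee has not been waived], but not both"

Let D = "the pitch is covered" (T), R = "the flight is delayed" (T), K = "the sample is contaminated" (F), N = "the fee has been waived" (F).
Formalization: (D nand ~R) xor (~K <-> ~N)

~R = ~T = F
D nand ~R = T nand F = T
~K = ~F = T
~N = ~F = T
~K <-> ~N = T <-> T = T
(D nand ~R) xor (~K <-> ~N) = T xor T = F

false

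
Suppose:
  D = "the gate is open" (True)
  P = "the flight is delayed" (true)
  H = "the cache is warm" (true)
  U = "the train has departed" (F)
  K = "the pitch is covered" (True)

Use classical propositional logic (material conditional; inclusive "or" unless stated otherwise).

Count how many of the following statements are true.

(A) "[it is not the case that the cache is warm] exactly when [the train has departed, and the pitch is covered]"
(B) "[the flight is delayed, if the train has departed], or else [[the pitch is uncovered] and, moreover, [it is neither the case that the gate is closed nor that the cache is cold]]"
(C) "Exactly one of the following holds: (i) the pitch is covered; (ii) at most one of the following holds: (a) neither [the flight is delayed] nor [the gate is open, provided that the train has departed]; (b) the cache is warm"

(A): Formalization: not H iff (U and K)

not H = not True = False
U and K = False and True = False
not H iff (U and K) = False iff False = True
So (A) is true.

(B): This is (U -> P) or (not K and (not D nor not H)).

U -> P = False -> True = True
not K = not True = False
not D = not True = False
not H = not True = False
not D nor not H = False nor False = True
not K and (not D nor not H) = False and True = False
(U -> P) or (not K and (not D nor not H)) = True or False = True
Hence (B) is true.

(C): In symbols: K xor ((P nor (U -> D)) nand H)

U -> D = False -> True = True
P nor (U -> D) = True nor True = False
(P nor (U -> D)) nand H = False nand True = True
K xor ((P nor (U -> D)) nand H) = True xor True = False
Hence (C) is false.

True statements: 2.

2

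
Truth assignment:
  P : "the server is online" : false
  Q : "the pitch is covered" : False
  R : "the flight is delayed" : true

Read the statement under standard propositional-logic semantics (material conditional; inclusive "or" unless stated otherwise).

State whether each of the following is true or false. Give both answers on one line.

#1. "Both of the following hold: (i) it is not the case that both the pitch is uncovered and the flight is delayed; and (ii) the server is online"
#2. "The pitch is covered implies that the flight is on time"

#1: Formalization: (~Q nand R) & P

~Q = ~F = T
~Q nand R = T nand T = F
(~Q nand R) & P = F & F = F
Thus #1 is false.

#2: This is Q -> ~R.

~R = ~T = F
Q -> ~R = F -> F = T
Hence #2 is true.

#1 false / #2 true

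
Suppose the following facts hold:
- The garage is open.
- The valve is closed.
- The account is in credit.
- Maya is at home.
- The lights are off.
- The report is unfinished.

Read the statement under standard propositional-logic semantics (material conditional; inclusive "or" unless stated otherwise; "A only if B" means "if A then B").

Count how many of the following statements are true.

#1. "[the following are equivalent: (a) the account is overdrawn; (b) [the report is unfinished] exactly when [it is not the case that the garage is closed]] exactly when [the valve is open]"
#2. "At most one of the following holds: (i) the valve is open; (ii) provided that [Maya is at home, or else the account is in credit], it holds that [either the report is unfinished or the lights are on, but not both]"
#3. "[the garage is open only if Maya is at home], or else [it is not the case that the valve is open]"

Let R = "the account is overdrawn" (F), V = "the report is finished" (F), P = "the garage is closed" (F), Q = "the valve is open" (F), S = "Maya is at home" (T), U = "the lights are on" (F).

#1: In symbols: (R <-> (~V <-> ~P)) <-> Q

~V = ~F = T
~P = ~F = T
~V <-> ~P = T <-> T = T
R <-> (~V <-> ~P) = F <-> T = F
(R <-> (~V <-> ~P)) <-> Q = F <-> F = T
Thus #1 is true.

#2: Parsed as Q nand ((S | ~R) -> (~V xor U))

~R = ~F = T
S | ~R = T | T = T
~V = ~F = T
~V xor U = T xor F = T
(S | ~R) -> (~V xor U) = T -> T = T
Q nand ((S | ~R) -> (~V xor U)) = F nand T = T
So #2 is true.

#3: This is (~P -> S) | ~Q.

~P = ~F = T
~P -> S = T -> T = T
~Q = ~F = T
(~P -> S) | ~Q = T | T = T
Hence #3 is true.

3 of the 3 statements are true.

3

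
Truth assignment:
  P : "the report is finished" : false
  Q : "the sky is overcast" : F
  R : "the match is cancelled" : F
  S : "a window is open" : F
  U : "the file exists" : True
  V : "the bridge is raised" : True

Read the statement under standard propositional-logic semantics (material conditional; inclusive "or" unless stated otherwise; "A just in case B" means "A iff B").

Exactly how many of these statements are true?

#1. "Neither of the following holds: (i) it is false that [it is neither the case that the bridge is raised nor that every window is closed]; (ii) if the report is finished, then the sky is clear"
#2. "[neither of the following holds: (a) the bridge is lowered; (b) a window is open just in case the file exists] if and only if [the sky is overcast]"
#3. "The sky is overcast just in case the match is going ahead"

#1: In symbols: ¬(V ↓ ¬S) ↓ (P → ¬Q)

¬S = ¬F = T
V ↓ ¬S = T ↓ T = F
¬(V ↓ ¬S) = ¬F = T
¬Q = ¬F = T
P → ¬Q = F → T = T
¬(V ↓ ¬S) ↓ (P → ¬Q) = T ↓ T = F
Thus #1 is false.

#2: Formalization: (¬V ↓ (S ↔ U)) ↔ Q

¬V = ¬T = F
S ↔ U = F ↔ T = F
¬V ↓ (S ↔ U) = F ↓ F = T
(¬V ↓ (S ↔ U)) ↔ Q = T ↔ F = F
Thus #2 is false.

#3: This is Q ↔ ¬R.

¬R = ¬F = T
Q ↔ ¬R = F ↔ T = F
So #3 is false.

True statements: 0 (none).

0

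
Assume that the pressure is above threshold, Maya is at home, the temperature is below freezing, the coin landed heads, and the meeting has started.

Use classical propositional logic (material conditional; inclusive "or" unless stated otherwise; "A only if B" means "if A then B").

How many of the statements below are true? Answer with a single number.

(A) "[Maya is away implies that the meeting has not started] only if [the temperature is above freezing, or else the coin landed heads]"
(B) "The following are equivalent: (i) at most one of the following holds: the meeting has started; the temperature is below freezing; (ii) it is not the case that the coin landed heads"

2

Let Q = "Maya is at home" (T), U = "the meeting has started" (T), R = "the temperature is below freezing" (T), S = "the coin landed heads" (T).

(A): Formalization: (¬Q → ¬U) → (¬R ∨ S)

¬Q = ¬T = F
¬U = ¬T = F
¬Q → ¬U = F → F = T
¬R = ¬T = F
¬R ∨ S = F ∨ T = T
(¬Q → ¬U) → (¬R ∨ S) = T → T = T
Thus (A) is true.

(B): Parsed as (U ↑ R) ↔ ¬S

U ↑ R = T ↑ T = F
¬S = ¬T = F
(U ↑ R) ↔ ¬S = F ↔ F = T
Hence (B) is true.

True statements: 2 ((A), (B)).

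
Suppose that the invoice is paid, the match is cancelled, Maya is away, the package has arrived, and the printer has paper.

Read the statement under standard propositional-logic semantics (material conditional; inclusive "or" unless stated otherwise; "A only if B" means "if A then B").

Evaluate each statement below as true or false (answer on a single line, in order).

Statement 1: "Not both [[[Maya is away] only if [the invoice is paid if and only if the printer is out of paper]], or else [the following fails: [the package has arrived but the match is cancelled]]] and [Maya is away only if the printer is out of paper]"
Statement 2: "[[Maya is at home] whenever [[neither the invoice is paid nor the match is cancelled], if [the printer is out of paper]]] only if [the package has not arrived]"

Let R = "Maya is at home" (F), P = "the invoice is paid" (T), U = "the printer has paper" (T), S = "the package has arrived" (T), Q = "the match is cancelled" (T).

Statement 1: In symbols: ((¬R → (P ↔ ¬U)) ∨ ¬(S ∧ Q)) ↑ (¬R → ¬U)

¬R = ¬F = T
¬U = ¬T = F
P ↔ ¬U = T ↔ F = F
¬R → (P ↔ ¬U) = T → F = F
S ∧ Q = T ∧ T = T
¬(S ∧ Q) = ¬T = F
(¬R → (P ↔ ¬U)) ∨ ¬(S ∧ Q) = F ∨ F = F
¬R = ¬F = T
¬U = ¬T = F
¬R → ¬U = T → F = F
((¬R → (P ↔ ¬U)) ∨ ¬(S ∧ Q)) ↑ (¬R → ¬U) = F ↑ F = T
So Statement 1 is true.

Statement 2: This is ((¬U → (P ↓ Q)) → R) → ¬S.

¬U = ¬T = F
P ↓ Q = T ↓ T = F
¬U → (P ↓ Q) = F → F = T
(¬U → (P ↓ Q)) → R = T → F = F
¬S = ¬T = F
((¬U → (P ↓ Q)) → R) → ¬S = F → F = T
So Statement 2 is true.

Statement 1 true; Statement 2 true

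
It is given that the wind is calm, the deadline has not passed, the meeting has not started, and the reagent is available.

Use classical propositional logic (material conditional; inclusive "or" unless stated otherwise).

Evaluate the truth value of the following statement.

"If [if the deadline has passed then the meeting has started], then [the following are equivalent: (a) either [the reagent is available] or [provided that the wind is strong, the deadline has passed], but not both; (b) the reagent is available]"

Let W = "the deadline has passed" (F), Q = "the meeting has started" (F), U = "the reagent is available" (T), L = "the wind is strong" (F).
This is (W -> Q) -> ((U xor (L -> W)) <-> U).

W -> Q = F -> F = T
L -> W = F -> F = T
U xor (L -> W) = T xor T = F
(U xor (L -> W)) <-> U = F <-> T = F
(W -> Q) -> ((U xor (L -> W)) <-> U) = T -> F = F

The statement is false.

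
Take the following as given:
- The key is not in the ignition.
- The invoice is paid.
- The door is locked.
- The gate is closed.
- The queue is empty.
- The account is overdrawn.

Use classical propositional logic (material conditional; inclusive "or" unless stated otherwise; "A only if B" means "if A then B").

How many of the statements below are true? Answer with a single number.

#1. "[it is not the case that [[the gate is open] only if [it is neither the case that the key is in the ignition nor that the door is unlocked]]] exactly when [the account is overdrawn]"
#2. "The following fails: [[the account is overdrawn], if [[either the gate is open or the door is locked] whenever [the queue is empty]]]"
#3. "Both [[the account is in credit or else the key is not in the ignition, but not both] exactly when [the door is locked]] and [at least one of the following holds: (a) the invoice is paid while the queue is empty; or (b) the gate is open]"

Let W = "the gate is open" (F), V = "the key is in the ignition" (F), U = "the door is locked" (T), D = "the account is overdrawn" (T), L = "the queue is empty" (T), G = "the invoice is paid" (T).

#1: This is ¬(W → (V ↓ ¬U)) ↔ D.

¬U = ¬T = F
V ↓ ¬U = F ↓ F = T
W → (V ↓ ¬U) = F → T = T
¬(W → (V ↓ ¬U)) = ¬T = F
¬(W → (V ↓ ¬U)) ↔ D = F ↔ T = F
Thus #1 is false.

#2: Parsed as ¬((L → (W ∨ U)) → D)

W ∨ U = F ∨ T = T
L → (W ∨ U) = T → T = T
(L → (W ∨ U)) → D = T → T = T
¬((L → (W ∨ U)) → D) = ¬T = F
Thus #2 is false.

#3: Formalization: ((¬D ⊕ ¬V) ↔ U) ∧ ((G ∧ L) ∨ W)

¬D = ¬T = F
¬V = ¬F = T
¬D ⊕ ¬V = F ⊕ T = T
(¬D ⊕ ¬V) ↔ U = T ↔ T = T
G ∧ L = T ∧ T = T
(G ∧ L) ∨ W = T ∨ F = T
((¬D ⊕ ¬V) ↔ U) ∧ ((G ∧ L) ∨ W) = T ∧ T = T
So #3 is true.

Count: 1.

1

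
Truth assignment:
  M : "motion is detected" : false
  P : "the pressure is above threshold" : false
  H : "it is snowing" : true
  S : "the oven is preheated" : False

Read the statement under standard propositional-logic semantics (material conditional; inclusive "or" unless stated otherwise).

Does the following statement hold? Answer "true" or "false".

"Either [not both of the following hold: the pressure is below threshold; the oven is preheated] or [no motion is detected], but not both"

False.

Values: P=F, S=F, M=F.
In symbols: (~P nand S) xor ~M

~P = ~F = T
~P nand S = T nand F = T
~M = ~F = T
(~P nand S) xor ~M = T xor T = F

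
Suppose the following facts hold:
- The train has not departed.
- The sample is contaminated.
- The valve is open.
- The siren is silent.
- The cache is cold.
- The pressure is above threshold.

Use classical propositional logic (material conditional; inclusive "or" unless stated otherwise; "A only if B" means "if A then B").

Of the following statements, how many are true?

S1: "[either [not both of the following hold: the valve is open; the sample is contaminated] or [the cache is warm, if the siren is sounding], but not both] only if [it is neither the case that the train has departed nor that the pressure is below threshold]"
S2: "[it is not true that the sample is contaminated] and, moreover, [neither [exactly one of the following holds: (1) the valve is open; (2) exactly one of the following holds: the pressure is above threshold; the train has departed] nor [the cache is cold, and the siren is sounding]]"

1

Let N = "the valve is open" (T), W = "the sample is contaminated" (T), K = "the siren is sounding" (F), U = "the cache is warm" (F), L = "the train has departed" (F), H = "the pressure is above threshold" (T).

S1: Formalization: ((N nand W) xor (K -> U)) -> (L nor ~H)

N nand W = T nand T = F
K -> U = F -> F = T
(N nand W) xor (K -> U) = F xor T = T
~H = ~T = F
L nor ~H = F nor F = T
((N nand W) xor (K -> U)) -> (L nor ~H) = T -> T = T
Thus S1 is true.

S2: In symbols: ~W & ((N xor (H xor L)) nor (~U & K))

~W = ~T = F
H xor L = T xor F = T
N xor (H xor L) = T xor T = F
~U = ~F = T
~U & K = T & F = F
(N xor (H xor L)) nor (~U & K) = F nor F = T
~W & ((N xor (H xor L)) nor (~U & K)) = F & T = F
Thus S2 is false.

Count: 1.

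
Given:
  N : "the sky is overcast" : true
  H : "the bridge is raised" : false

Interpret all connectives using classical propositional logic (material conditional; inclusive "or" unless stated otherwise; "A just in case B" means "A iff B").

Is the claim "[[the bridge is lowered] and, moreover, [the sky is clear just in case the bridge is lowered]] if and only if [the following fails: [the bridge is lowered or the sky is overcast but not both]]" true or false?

false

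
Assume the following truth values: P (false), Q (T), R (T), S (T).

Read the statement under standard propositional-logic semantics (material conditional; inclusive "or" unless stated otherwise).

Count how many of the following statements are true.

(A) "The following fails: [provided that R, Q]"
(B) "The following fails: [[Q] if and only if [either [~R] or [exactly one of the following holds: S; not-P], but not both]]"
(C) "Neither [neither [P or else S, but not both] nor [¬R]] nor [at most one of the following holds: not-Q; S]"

(A): In symbols: ~(R -> Q)

R -> Q = T -> T = T
~(R -> Q) = ~T = F
So (A) is false.

(B): This is ~(Q <-> (~R xor (S xor ~P))).

~R = ~T = F
~P = ~F = T
S xor ~P = T xor T = F
~R xor (S xor ~P) = F xor F = F
Q <-> (~R xor (S xor ~P)) = T <-> F = F
~(Q <-> (~R xor (S xor ~P))) = ~F = T
Thus (B) is true.

(C): This is ((P xor S) nor ~R) nor (~Q nand S).

P xor S = F xor T = T
~R = ~T = F
(P xor S) nor ~R = T nor F = F
~Q = ~T = F
~Q nand S = F nand T = T
((P xor S) nor ~R) nor (~Q nand S) = F nor T = F
Hence (C) is false.

Count: 1.

1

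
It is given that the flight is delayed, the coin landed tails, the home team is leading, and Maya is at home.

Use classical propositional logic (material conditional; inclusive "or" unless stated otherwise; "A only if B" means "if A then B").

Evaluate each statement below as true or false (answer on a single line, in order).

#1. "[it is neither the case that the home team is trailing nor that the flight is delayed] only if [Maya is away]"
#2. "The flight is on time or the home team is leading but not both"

Let R = "the home team is leading" (True), P = "the flight is delayed" (True), S = "Maya is at home" (True).

#1: Formalization: (not R nor P) -> not S

not R = not True = False
not R nor P = False nor True = False
not S = not True = False
(not R nor P) -> not S = False -> False = True
So #1 is true.

#2: Formalization: not P xor R

not P = not True = False
not P xor R = False xor True = True
So #2 is true.

#1 True; #2 True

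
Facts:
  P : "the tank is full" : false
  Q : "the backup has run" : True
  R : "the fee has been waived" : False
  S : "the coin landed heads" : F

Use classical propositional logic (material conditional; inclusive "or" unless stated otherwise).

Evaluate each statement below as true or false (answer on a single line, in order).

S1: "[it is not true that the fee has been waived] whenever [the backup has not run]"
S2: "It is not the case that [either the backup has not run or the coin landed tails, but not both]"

S1: This is ~Q -> ~R.

~Q = ~T = F
~R = ~F = T
~Q -> ~R = F -> T = T
So S1 is true.

S2: This is ~(~Q xor ~S).

~Q = ~T = F
~S = ~F = T
~Q xor ~S = F xor T = T
~(~Q xor ~S) = ~T = F
Thus S2 is false.

S1 T, S2 F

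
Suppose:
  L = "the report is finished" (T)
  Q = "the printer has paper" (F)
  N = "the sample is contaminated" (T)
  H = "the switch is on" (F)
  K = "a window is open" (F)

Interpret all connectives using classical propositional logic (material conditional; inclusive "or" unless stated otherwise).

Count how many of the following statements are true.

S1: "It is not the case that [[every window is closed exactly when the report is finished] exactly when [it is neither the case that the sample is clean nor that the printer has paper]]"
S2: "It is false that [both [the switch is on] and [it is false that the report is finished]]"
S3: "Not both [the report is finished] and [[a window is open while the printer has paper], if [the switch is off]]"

S1: Parsed as not ((not K iff L) iff (not N nor Q))

not K = not False = True
not K iff L = True iff True = True
not N = not True = False
not N nor Q = False nor False = True
(not K iff L) iff (not N nor Q) = True iff True = True
not ((not K iff L) iff (not N nor Q)) = not True = False
So S1 is false.

S2: Formalization: not (H and not L)

not L = not True = False
H and not L = False and False = False
not (H and not L) = not False = True
Hence S2 is true.

S3: Parsed as L nand (not H -> (K and Q))

not H = not False = True
K and Q = False and False = False
not H -> (K and Q) = True -> False = False
L nand (not H -> (K and Q)) = True nand False = True
Thus S3 is true.

True statements: 2.

2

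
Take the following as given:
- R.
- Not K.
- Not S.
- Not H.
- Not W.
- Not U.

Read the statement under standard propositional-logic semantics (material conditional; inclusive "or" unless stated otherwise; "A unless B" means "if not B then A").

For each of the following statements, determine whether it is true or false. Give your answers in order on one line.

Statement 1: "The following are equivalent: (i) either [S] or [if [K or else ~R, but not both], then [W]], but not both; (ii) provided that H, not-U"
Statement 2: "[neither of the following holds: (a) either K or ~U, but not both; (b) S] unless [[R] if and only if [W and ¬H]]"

Statement 1: Parsed as (S xor ((K xor ~R) -> W)) <-> (H -> ~U)

~R = ~T = F
K xor ~R = F xor F = F
(K xor ~R) -> W = F -> F = T
S xor ((K xor ~R) -> W) = F xor T = T
~U = ~F = T
H -> ~U = F -> T = T
(S xor ((K xor ~R) -> W)) <-> (H -> ~U) = T <-> T = T
Thus Statement 1 is true.

Statement 2: In symbols: ((K xor ~U) nor S) | (R <-> (W & ~H))

~U = ~F = T
K xor ~U = F xor T = T
(K xor ~U) nor S = T nor F = F
~H = ~F = T
W & ~H = F & T = F
R <-> (W & ~H) = T <-> F = F
((K xor ~U) nor S) | (R <-> (W & ~H)) = F | F = F
So Statement 2 is false.

Statement 1 True / Statement 2 False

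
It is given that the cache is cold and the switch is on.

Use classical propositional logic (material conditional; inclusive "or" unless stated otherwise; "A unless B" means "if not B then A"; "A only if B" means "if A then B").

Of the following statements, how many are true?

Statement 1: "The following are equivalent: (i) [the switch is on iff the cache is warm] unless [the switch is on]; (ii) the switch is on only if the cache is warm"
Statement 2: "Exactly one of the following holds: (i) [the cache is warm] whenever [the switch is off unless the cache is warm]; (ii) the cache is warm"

1

Let Q = "the switch is on" (T), P = "the cache is warm" (F).

Statement 1: Parsed as ((Q ↔ P) ∨ Q) ↔ (Q → P)

Q ↔ P = T ↔ F = F
(Q ↔ P) ∨ Q = F ∨ T = T
Q → P = T → F = F
((Q ↔ P) ∨ Q) ↔ (Q → P) = T ↔ F = F
So Statement 1 is false.

Statement 2: In symbols: ((¬Q ∨ P) → P) ⊕ P

¬Q = ¬T = F
¬Q ∨ P = F ∨ F = F
(¬Q ∨ P) → P = F → F = T
((¬Q ∨ P) → P) ⊕ P = T ⊕ F = T
Hence Statement 2 is true.

1 of the 2 statements is true (Statement 2).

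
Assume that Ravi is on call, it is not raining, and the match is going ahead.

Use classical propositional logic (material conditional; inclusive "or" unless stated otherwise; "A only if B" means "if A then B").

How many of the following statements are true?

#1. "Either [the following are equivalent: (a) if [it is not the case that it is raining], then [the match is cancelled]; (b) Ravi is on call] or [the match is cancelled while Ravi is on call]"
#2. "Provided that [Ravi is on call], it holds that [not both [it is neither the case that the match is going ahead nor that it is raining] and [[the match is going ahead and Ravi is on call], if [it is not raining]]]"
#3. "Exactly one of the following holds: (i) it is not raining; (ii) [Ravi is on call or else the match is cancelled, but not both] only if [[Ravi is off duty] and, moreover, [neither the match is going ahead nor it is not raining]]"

Let Q = "it is raining" (F), R = "the match is cancelled" (F), P = "Ravi is on call" (T).

#1: Formalization: ((~Q -> R) <-> P) | (R & P)

~Q = ~F = T
~Q -> R = T -> F = F
(~Q -> R) <-> P = F <-> T = F
R & P = F & T = F
((~Q -> R) <-> P) | (R & P) = F | F = F
So #1 is false.

#2: In symbols: P -> ((~R nor Q) nand (~Q -> (~R & P)))

~R = ~F = T
~R nor Q = T nor F = F
~Q = ~F = T
~R = ~F = T
~R & P = T & T = T
~Q -> (~R & P) = T -> T = T
(~R nor Q) nand (~Q -> (~R & P)) = F nand T = T
P -> ((~R nor Q) nand (~Q -> (~R & P))) = T -> T = T
So #2 is true.

#3: In symbols: ~Q xor ((P xor R) -> (~P & (~R nor ~Q)))

~Q = ~F = T
P xor R = T xor F = T
~P = ~T = F
~R = ~F = T
~Q = ~F = T
~R nor ~Q = T nor T = F
~P & (~R nor ~Q) = F & F = F
(P xor R) -> (~P & (~R nor ~Q)) = T -> F = F
~Q xor ((P xor R) -> (~P & (~R nor ~Q))) = T xor F = T
So #3 is true.

2 of the 3 statements are true.

2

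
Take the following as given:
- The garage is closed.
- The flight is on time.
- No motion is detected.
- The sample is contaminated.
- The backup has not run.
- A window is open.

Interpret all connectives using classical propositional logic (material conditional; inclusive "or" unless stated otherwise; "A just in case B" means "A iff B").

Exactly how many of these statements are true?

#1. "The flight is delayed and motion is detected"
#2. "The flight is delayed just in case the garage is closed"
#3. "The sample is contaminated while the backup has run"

0

Let Q = "the flight is delayed" (False), R = "motion is detected" (False), P = "the garage is closed" (True), S = "the sample is contaminated" (True), U = "the backup has run" (False).

#1: This is Q and R.

Q and R = False and False = False
Hence #1 is false.

#2: This is Q iff P.

Q iff P = False iff True = False
Hence #2 is false.

#3: In symbols: S and U

S and U = True and False = False
So #3 is false.

True statements: 0 (none).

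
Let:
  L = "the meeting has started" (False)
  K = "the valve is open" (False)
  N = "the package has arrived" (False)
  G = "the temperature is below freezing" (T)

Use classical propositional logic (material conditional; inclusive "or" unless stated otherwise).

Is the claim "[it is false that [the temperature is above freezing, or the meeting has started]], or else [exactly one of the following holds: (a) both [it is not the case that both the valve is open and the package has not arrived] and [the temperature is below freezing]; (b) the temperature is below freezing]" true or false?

Values: G=T, L=F, K=F, N=F.
Formalization: ~(~G | L) | (((K nand ~N) & G) xor G)

~G = ~T = F
~G | L = F | F = F
~(~G | L) = ~F = T
~N = ~F = T
K nand ~N = F nand T = T
(K nand ~N) & G = T & T = T
((K nand ~N) & G) xor G = T xor T = F
~(~G | L) | (((K nand ~N) & G) xor G) = T | F = T

true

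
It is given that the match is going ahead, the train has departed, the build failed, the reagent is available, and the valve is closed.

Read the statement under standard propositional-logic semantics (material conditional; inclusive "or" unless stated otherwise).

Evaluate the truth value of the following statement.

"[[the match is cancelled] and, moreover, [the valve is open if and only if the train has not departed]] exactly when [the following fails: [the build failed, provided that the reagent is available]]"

Let U = "the match is cancelled" (F), Q = "the valve is open" (F), D = "the train has departed" (T), P = "the reagent is available" (T), H = "the build passed" (F).
In symbols: (U & (Q <-> ~D)) <-> ~(P -> ~H)

~D = ~T = F
Q <-> ~D = F <-> F = T
U & (Q <-> ~D) = F & T = F
~H = ~F = T
P -> ~H = T -> T = T
~(P -> ~H) = ~T = F
(U & (Q <-> ~D)) <-> ~(P -> ~H) = F <-> F = T

True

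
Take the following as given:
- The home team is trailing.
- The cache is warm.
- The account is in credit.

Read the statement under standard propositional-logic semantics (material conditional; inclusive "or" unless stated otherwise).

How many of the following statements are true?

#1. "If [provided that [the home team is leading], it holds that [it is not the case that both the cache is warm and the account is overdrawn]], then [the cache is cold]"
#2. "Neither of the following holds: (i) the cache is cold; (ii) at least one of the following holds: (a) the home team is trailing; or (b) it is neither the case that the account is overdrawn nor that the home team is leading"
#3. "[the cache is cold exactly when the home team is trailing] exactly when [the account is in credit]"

Let W = "the home team is leading" (False), Q = "the cache is warm" (True), N = "the account is overdrawn" (False).

#1: Formalization: (W -> (Q nand N)) -> not Q

Q nand N = True nand False = True
W -> (Q nand N) = False -> True = True
not Q = not True = False
(W -> (Q nand N)) -> not Q = True -> False = False
Thus #1 is false.

#2: Parsed as not Q nor (not W or (N nor W))

not Q = not True = False
not W = not False = True
N nor W = False nor False = True
not W or (N nor W) = True or True = True
not Q nor (not W or (N nor W)) = False nor True = False
Thus #2 is false.

#3: Parsed as (not Q iff not W) iff not N

not Q = not True = False
not W = not False = True
not Q iff not W = False iff True = False
not N = not False = True
(not Q iff not W) iff not N = False iff True = False
Thus #3 is false.

Count: 0.

0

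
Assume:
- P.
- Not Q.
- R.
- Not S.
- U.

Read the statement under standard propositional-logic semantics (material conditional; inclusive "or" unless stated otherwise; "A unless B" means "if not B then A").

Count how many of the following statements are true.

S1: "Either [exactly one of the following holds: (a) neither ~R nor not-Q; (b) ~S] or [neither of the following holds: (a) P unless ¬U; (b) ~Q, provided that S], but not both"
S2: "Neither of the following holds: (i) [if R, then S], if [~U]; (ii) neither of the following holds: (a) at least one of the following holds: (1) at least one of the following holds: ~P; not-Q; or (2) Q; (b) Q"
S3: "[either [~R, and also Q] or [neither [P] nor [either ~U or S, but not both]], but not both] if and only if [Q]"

S1: Parsed as ((not R nor not Q) xor not S) xor ((P or not U) nor (S -> not Q))

not R = not True = False
not Q = not False = True
not R nor not Q = False nor True = False
not S = not False = True
(not R nor not Q) xor not S = False xor True = True
not U = not True = False
P or not U = True or False = True
not Q = not False = True
S -> not Q = False -> True = True
(P or not U) nor (S -> not Q) = True nor True = False
((not R nor not Q) xor not S) xor ((P or not U) nor (S -> not Q)) = True xor False = True
So S1 is true.

S2: In symbols: (not U -> (R -> S)) nor (((not P or not Q) or Q) nor Q)

not U = not True = False
R -> S = True -> False = False
not U -> (R -> S) = False -> False = True
not P = not True = False
not Q = not False = True
not P or not Q = False or True = True
(not P or not Q) or Q = True or False = True
((not P or not Q) or Q) nor Q = True nor False = False
(not U -> (R -> S)) nor (((not P or not Q) or Q) nor Q) = True nor False = False
Thus S2 is false.

S3: In symbols: ((not R and Q) xor (P nor (not U xor S))) iff Q

not R = not True = False
not R and Q = False and False = False
not U = not True = False
not U xor S = False xor False = False
P nor (not U xor S) = True nor False = False
(not R and Q) xor (P nor (not U xor S)) = False xor False = False
((not R and Q) xor (P nor (not U xor S))) iff Q = False iff False = True
Hence S3 is true.

True statements: 2.

2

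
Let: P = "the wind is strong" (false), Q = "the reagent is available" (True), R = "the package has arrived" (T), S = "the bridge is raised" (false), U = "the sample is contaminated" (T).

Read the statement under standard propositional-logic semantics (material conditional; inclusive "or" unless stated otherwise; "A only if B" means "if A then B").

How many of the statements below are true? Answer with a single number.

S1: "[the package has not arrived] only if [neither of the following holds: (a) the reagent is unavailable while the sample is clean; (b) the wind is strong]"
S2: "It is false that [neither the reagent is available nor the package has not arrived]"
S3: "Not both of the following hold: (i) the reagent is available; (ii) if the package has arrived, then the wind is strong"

3

S1: This is not R -> ((not Q and not U) nor P).

not R = not True = False
not Q = not True = False
not U = not True = False
not Q and not U = False and False = False
(not Q and not U) nor P = False nor False = True
not R -> ((not Q and not U) nor P) = False -> True = True
Thus S1 is true.

S2: In symbols: not (Q nor not R)

not R = not True = False
Q nor not R = True nor False = False
not (Q nor not R) = not False = True
So S2 is true.

S3: In symbols: Q nand (R -> P)

R -> P = True -> False = False
Q nand (R -> P) = True nand False = True
Hence S3 is true.

3 of the 3 statements are true (S1, S2, S3).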